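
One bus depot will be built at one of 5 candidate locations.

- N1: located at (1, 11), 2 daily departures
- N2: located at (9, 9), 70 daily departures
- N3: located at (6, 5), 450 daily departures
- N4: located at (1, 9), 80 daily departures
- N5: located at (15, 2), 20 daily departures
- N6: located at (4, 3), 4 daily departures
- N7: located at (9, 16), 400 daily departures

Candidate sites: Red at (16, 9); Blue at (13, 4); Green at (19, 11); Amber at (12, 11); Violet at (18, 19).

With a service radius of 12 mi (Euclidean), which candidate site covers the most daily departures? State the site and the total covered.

Amber, covering 1026

Coverage radius r = 12 mi; a point is covered iff (Δx)²+(Δy)² ≤ 12² = 144.
  Red (16, 9): covers {N2, N3, N5, N7} → 940
  Blue (13, 4): covers {N2, N3, N5, N6} → 544
  Green (19, 11): covers {N2, N5, N7} → 490
  Amber (12, 11): covers {N1, N2, N3, N4, N5, N6, N7} → 1026
  Violet (18, 19): covers {N7} → 400
Maximum coverage at Amber: 1026 daily departures.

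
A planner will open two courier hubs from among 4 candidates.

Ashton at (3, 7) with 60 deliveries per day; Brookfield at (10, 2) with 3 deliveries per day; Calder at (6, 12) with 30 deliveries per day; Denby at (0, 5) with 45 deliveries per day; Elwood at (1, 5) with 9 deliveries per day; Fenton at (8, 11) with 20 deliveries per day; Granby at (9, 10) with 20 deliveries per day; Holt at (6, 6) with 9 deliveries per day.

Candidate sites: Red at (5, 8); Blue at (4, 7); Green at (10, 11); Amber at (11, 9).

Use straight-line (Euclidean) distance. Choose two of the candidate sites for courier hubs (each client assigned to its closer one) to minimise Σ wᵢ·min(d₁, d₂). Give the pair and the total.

Evaluate every pair (each demand assigned to the nearer of the two):
  {Blue, Green}: total = 529.2
  {Blue, Amber}: total = 613.4
  {Red, Blue}: total = 635.2
  {Red, Green}: total = 677.1
  {Red, Amber}: total = 723.4
  {Green, Amber}: total = 1371.1
Best pair: {Blue, Green} with total 529.2.

{Blue, Green}, total 529.2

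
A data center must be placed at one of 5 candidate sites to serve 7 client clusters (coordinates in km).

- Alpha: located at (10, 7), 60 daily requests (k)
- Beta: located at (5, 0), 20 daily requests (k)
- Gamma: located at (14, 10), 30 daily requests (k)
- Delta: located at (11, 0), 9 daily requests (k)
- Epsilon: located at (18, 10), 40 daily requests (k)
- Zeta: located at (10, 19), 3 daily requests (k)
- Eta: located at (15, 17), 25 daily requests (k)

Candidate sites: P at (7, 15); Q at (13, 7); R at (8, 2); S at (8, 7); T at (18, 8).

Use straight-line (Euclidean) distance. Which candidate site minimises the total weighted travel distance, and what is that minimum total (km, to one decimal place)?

Total weighted distance at each candidate:
  P (7, 15): total = 1917.6
  Q (13, 7): total = 1078.3
  R (8, 2): total = 1705.1
  S (8, 7): total = 1301.4
  T (18, 8): total = 1376.8
Minimum is at Q with total 1078.3 km.

Q, total 1078.3 km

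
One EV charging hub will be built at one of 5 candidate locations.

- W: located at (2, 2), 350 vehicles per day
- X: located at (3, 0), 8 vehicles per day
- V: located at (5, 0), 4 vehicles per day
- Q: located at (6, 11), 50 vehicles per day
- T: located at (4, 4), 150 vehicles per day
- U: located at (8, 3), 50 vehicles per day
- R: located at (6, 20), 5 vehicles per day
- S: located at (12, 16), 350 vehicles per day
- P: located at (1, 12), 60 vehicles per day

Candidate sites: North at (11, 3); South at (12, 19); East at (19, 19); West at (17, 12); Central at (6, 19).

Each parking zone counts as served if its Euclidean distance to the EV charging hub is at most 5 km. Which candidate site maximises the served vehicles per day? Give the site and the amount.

South, covering 350

Coverage radius r = 5 km; a point is covered iff (Δx)²+(Δy)² ≤ 5² = 25.
  North (11, 3): covers {U} → 50
  South (12, 19): covers {S} → 350
  East (19, 19): covers {none} → 0
  West (17, 12): covers {none} → 0
  Central (6, 19): covers {R} → 5
Maximum coverage at South: 350 vehicles per day.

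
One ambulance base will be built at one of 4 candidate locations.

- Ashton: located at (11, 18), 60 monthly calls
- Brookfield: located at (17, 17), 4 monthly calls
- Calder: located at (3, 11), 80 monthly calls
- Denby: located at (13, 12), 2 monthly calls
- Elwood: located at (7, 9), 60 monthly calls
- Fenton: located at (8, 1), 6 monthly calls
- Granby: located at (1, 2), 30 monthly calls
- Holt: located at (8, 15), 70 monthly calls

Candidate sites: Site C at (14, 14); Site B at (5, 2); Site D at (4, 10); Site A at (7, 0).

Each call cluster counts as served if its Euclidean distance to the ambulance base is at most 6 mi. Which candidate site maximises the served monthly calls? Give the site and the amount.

Site D, covering 140

Coverage radius r = 6 mi; a point is covered iff (Δx)²+(Δy)² ≤ 6² = 36.
  Site C (14, 14): covers {Ashton, Brookfield, Denby} → 66
  Site B (5, 2): covers {Fenton, Granby} → 36
  Site D (4, 10): covers {Calder, Elwood} → 140
  Site A (7, 0): covers {Fenton} → 6
Maximum coverage at Site D: 140 monthly calls.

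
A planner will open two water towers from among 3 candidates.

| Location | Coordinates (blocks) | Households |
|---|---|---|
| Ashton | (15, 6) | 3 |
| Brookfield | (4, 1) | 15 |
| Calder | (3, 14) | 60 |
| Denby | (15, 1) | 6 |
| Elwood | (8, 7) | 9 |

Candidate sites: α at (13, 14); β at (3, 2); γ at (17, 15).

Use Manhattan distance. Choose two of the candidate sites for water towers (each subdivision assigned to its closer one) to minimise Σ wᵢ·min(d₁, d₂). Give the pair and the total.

{α, β}, total 828

Evaluate every pair (each demand assigned to the nearer of the two):
  {α, β}: total = 828
  {β, γ}: total = 951
  {α, γ}: total = 1158
Best pair: {α, β} with total 828.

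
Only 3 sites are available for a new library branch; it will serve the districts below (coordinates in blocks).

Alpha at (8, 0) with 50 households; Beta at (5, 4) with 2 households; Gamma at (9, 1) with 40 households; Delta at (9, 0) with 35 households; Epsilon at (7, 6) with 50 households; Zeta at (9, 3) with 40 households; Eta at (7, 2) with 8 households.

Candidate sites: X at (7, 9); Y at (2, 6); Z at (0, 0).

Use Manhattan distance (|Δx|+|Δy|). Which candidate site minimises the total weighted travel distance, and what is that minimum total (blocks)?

Total weighted distance at each candidate:
  X (7, 9): total = 1825
  Y (2, 6): total = 2267
  Z (0, 0): total = 2335
Minimum is at X with total 1825 blocks.

X, total 1825 blocks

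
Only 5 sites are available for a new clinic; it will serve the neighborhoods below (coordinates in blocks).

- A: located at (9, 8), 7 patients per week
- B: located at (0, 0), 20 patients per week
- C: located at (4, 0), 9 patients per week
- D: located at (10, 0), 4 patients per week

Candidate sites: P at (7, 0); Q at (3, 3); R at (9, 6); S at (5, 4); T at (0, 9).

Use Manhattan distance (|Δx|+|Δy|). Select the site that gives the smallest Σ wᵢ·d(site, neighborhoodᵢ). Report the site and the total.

Total weighted distance at each candidate:
  P (7, 0): total = 249
  Q (3, 3): total = 273
  R (9, 6): total = 441
  S (5, 4): total = 317
  T (0, 9): total = 443
Minimum is at P with total 249 blocks.

P, total 249 blocks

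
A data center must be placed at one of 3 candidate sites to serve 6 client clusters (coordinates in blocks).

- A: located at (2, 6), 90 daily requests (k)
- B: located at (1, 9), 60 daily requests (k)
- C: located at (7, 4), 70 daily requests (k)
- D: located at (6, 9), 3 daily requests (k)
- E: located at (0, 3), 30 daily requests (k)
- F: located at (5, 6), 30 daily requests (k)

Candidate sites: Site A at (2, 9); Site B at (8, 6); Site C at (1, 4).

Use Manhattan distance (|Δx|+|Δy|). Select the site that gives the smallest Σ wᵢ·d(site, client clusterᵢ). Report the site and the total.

Total weighted distance at each candidate:
  Site A (2, 9): total = 1462
  Site B (8, 6): total = 1785
  Site C (1, 4): total = 1260
Minimum is at Site C with total 1260 blocks.

Site C, total 1260 blocks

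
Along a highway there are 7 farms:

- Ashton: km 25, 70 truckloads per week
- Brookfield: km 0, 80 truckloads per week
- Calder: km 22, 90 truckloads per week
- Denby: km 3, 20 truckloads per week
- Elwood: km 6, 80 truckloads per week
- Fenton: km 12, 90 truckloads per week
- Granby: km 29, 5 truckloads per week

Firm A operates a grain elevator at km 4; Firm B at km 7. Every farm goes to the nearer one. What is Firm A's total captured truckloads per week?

100

The indifferent point is the midpoint (4+7)/2 = 5.5; farms left of it (closer to Firm A at 4) go to Firm A, those right go to Firm B.
  Brookfield at 0 (w=80) → Firm A
  Denby at 3 (w=20) → Firm A
  Elwood at 6 (w=80) → Firm B
  Fenton at 12 (w=90) → Firm B
  Calder at 22 (w=90) → Firm B
  Ashton at 25 (w=70) → Firm B
  Granby at 29 (w=5) → Firm B
Firm A captures 100; Firm B captures 335.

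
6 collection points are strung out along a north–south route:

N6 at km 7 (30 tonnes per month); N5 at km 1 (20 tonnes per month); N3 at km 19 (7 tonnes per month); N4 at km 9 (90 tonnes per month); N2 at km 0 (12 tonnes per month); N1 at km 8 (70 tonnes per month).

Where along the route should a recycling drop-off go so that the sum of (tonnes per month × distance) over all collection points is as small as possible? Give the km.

For a sum of weighted absolute distances on a line, the optimum is the weighted median (not the mean). Total weight W = 229; half-weight = 114.5.
Sort by position and accumulate weight:
  km 0 (N2, w=12) → cum 12
  km 1 (N5, w=20) → cum 32
  km 7 (N6, w=30) → cum 62
  km 8 (N1, w=70) → cum 132  ≥ 114.5 → median here
  km 9 (N4, w=90) → cum 222
  km 19 (N3, w=7) → cum 229
Optimal location: km 8.

x = 8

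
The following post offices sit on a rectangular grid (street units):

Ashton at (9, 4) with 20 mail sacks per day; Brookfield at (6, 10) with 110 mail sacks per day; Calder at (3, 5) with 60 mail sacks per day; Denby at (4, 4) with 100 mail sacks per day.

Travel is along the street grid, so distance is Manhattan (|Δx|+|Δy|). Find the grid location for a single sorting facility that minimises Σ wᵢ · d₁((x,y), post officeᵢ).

(4, 5)

Manhattan distance separates: Σwᵢ(|x−xᵢ|+|y−yᵢ|) = Σwᵢ|x−xᵢ| + Σwᵢ|y−yᵢ|, so x and y are optimised independently as 1-D weighted medians.
Total weight W = 290; half = 145.
x-coordinate, sorted with cumulative weight:
  x=3 (Calder, w=60) cum 60
  x=4 (Denby, w=100) cum 160  ← median
  x=6 (Brookfield, w=110) cum 270
  x=9 (Ashton, w=20) cum 290
⇒ x* = 4
y-coordinate, sorted with cumulative weight:
  y=4 (Ashton, w=20) cum 20
  y=4 (Denby, w=100) cum 120
  y=5 (Calder, w=60) cum 180  ← median
  y=10 (Brookfield, w=110) cum 290
⇒ y* = 5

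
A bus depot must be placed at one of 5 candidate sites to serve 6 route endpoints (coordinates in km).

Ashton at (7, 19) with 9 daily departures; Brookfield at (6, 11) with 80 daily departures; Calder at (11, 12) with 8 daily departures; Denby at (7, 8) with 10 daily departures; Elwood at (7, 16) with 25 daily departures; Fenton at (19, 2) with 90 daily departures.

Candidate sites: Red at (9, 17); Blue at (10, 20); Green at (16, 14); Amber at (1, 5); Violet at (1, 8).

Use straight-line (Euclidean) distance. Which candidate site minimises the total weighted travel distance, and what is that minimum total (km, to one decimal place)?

Total weighted distance at each candidate:
  Red (9, 17): total = 2375.8
  Blue (10, 20): total = 2940.8
  Green (16, 14): total = 2422.9
  Amber (1, 5): total = 2882.2
  Violet (1, 8): total = 2683.0
Minimum is at Red with total 2375.8 km.

Red, total 2375.8 km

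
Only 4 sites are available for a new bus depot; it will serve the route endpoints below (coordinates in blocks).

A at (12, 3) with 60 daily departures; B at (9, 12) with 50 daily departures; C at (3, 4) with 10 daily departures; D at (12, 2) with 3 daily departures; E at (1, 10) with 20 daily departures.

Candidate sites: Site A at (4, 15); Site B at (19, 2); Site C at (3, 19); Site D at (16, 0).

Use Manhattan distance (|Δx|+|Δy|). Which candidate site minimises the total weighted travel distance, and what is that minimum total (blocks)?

Site A, total 1943 blocks

Total weighted distance at each candidate:
  Site A (4, 15): total = 1943
  Site B (19, 2): total = 2201
  Site C (3, 19): total = 2598
  Site D (16, 0): total = 2058
Minimum is at Site A with total 1943 blocks.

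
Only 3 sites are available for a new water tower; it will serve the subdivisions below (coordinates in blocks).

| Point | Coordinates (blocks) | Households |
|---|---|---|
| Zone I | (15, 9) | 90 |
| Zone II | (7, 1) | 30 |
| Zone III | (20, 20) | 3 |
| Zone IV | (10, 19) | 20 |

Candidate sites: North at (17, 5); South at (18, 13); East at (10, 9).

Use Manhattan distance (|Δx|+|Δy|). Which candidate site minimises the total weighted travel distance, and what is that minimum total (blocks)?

East, total 1043 blocks

Total weighted distance at each candidate:
  North (17, 5): total = 1434
  South (18, 13): total = 1627
  East (10, 9): total = 1043
Minimum is at East with total 1043 blocks.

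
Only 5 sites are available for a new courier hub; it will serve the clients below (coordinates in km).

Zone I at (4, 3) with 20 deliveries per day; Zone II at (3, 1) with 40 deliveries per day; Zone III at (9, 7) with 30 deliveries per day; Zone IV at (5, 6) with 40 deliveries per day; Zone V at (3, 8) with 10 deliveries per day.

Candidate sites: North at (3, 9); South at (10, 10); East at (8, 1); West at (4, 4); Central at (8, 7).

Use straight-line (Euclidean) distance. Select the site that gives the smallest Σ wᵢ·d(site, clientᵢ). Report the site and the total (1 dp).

Total weighted distance at each candidate:
  North (3, 9): total = 785.6
  South (10, 10): total = 1064.3
  East (8, 1): total = 791.2
  West (4, 4): total = 452.1
  Central (8, 7): total = 633.0
Minimum is at West with total 452.1 km.

West, total 452.1 km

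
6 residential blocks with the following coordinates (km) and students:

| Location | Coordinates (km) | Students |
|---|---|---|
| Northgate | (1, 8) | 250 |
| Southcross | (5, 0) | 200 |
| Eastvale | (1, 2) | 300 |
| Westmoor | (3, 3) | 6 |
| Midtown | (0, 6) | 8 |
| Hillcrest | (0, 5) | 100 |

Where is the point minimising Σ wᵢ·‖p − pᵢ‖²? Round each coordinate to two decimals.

The minimiser of Σwᵢ‖p−pᵢ‖² is the weighted centroid p* = (Σwᵢpᵢ)/(Σwᵢ).
Σwᵢ = 864.
Σwᵢxᵢ = 250·1 + 200·5 + 300·1 + 6·3 + 8·0 + 100·0 = 1568.
Σwᵢyᵢ = 250·8 + 200·0 + 300·2 + 6·3 + 8·6 + 100·5 = 3166.
x* = 1568/864 = 1.81, y* = 3166/864 = 3.66.

(1.81, 3.66)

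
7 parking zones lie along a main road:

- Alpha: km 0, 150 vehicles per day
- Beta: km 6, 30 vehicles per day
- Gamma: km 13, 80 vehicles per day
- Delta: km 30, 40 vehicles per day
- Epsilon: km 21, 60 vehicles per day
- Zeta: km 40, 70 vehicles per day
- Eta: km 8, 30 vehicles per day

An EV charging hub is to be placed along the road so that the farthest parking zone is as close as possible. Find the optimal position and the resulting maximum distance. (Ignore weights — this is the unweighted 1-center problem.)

location 20, max distance 20

The 1-center on a line is the midpoint of the two extreme points: leftmost at 0, rightmost at 40.
Optimal location = (0 + 40)/2 = 20; maximum distance = (40 − 0)/2 = 20.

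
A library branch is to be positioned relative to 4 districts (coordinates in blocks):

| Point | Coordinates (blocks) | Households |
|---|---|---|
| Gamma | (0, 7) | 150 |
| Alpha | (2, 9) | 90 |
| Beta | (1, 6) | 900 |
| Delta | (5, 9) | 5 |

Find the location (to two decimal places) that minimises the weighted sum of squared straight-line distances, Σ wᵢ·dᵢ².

The minimiser of Σwᵢ‖p−pᵢ‖² is the weighted centroid p* = (Σwᵢpᵢ)/(Σwᵢ).
Σwᵢ = 1145.
Σwᵢxᵢ = 150·0 + 90·2 + 900·1 + 5·5 = 1105.
Σwᵢyᵢ = 150·7 + 90·9 + 900·6 + 5·9 = 7305.
x* = 1105/1145 = 0.97, y* = 7305/1145 = 6.38.

(0.97, 6.38)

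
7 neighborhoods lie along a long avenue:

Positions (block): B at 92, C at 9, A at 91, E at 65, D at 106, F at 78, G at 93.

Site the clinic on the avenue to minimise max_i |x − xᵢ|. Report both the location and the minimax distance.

location 57.5, max distance 48.5

The 1-center on a line is the midpoint of the two extreme points: leftmost at 9, rightmost at 106.
Optimal location = (9 + 106)/2 = 57.5; maximum distance = (106 − 9)/2 = 48.5.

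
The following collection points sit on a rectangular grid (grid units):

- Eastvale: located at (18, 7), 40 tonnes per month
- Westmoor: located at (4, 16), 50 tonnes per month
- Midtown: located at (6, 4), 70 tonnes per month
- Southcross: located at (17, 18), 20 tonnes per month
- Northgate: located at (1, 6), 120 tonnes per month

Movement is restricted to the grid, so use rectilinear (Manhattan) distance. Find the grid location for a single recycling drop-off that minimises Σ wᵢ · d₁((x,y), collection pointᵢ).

(4, 6)

Manhattan distance separates: Σwᵢ(|x−xᵢ|+|y−yᵢ|) = Σwᵢ|x−xᵢ| + Σwᵢ|y−yᵢ|, so x and y are optimised independently as 1-D weighted medians.
Total weight W = 300; half = 150.
x-coordinate, sorted with cumulative weight:
  x=1 (Northgate, w=120) cum 120
  x=4 (Westmoor, w=50) cum 170  ← median
  x=6 (Midtown, w=70) cum 240
  x=17 (Southcross, w=20) cum 260
  x=18 (Eastvale, w=40) cum 300
⇒ x* = 4
y-coordinate, sorted with cumulative weight:
  y=4 (Midtown, w=70) cum 70
  y=6 (Northgate, w=120) cum 190  ← median
  y=7 (Eastvale, w=40) cum 230
  y=16 (Westmoor, w=50) cum 280
  y=18 (Southcross, w=20) cum 300
⇒ y* = 6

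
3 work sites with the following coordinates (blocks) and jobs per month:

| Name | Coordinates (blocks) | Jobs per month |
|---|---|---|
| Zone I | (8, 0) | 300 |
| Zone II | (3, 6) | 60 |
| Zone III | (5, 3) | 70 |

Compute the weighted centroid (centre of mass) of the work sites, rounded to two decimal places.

The minimiser of Σwᵢ‖p−pᵢ‖² is the weighted centroid p* = (Σwᵢpᵢ)/(Σwᵢ).
Σwᵢ = 430.
Σwᵢxᵢ = 300·8 + 60·3 + 70·5 = 2930.
Σwᵢyᵢ = 300·0 + 60·6 + 70·3 = 570.
x* = 2930/430 = 6.81, y* = 570/430 = 1.33.

(6.81, 1.33)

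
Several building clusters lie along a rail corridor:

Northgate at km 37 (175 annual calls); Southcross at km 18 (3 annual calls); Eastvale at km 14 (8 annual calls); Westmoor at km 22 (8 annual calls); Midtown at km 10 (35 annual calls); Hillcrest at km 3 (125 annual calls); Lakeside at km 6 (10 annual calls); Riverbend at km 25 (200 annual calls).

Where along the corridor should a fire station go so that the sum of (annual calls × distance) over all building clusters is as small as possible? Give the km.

For a sum of weighted absolute distances on a line, the optimum is the weighted median (not the mean). Total weight W = 564; half-weight = 282.
Sort by position and accumulate weight:
  km 3 (Hillcrest, w=125) → cum 125
  km 6 (Lakeside, w=10) → cum 135
  km 10 (Midtown, w=35) → cum 170
  km 14 (Eastvale, w=8) → cum 178
  km 18 (Southcross, w=3) → cum 181
  km 22 (Westmoor, w=8) → cum 189
  km 25 (Riverbend, w=200) → cum 389  ≥ 282 → median here
  km 37 (Northgate, w=175) → cum 564
Optimal location: km 25.

x = 25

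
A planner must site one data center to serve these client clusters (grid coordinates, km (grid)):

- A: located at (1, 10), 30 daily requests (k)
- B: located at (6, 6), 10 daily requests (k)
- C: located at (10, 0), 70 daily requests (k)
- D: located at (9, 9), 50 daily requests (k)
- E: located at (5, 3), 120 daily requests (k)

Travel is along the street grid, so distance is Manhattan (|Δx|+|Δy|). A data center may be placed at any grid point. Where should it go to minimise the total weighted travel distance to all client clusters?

(5, 3)

Manhattan distance separates: Σwᵢ(|x−xᵢ|+|y−yᵢ|) = Σwᵢ|x−xᵢ| + Σwᵢ|y−yᵢ|, so x and y are optimised independently as 1-D weighted medians.
Total weight W = 280; half = 140.
x-coordinate, sorted with cumulative weight:
  x=1 (A, w=30) cum 30
  x=5 (E, w=120) cum 150  ← median
  x=6 (B, w=10) cum 160
  x=9 (D, w=50) cum 210
  x=10 (C, w=70) cum 280
⇒ x* = 5
y-coordinate, sorted with cumulative weight:
  y=0 (C, w=70) cum 70
  y=3 (E, w=120) cum 190  ← median
  y=6 (B, w=10) cum 200
  y=9 (D, w=50) cum 250
  y=10 (A, w=30) cum 280
⇒ y* = 3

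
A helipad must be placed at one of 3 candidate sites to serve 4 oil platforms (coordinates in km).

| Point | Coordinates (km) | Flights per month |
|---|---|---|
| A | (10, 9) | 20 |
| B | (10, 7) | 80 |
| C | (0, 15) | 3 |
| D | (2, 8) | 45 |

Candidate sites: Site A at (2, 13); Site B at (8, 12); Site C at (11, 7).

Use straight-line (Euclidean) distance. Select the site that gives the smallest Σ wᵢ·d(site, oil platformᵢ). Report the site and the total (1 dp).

Site C, total 573.0 km

Total weighted distance at each candidate:
  Site A (2, 13): total = 1212.4
  Site B (8, 12): total = 853.1
  Site C (11, 7): total = 573.0
Minimum is at Site C with total 573.0 km.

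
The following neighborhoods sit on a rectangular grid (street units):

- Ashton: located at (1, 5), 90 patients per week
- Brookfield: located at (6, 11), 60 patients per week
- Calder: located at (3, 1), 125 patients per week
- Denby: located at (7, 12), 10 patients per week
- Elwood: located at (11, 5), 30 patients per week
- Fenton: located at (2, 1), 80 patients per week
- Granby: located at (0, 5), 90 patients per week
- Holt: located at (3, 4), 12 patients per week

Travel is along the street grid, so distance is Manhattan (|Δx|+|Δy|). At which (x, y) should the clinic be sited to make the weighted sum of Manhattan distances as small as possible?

(2, 5)

Manhattan distance separates: Σwᵢ(|x−xᵢ|+|y−yᵢ|) = Σwᵢ|x−xᵢ| + Σwᵢ|y−yᵢ|, so x and y are optimised independently as 1-D weighted medians.
Total weight W = 497; half = 248.5.
x-coordinate, sorted with cumulative weight:
  x=0 (Granby, w=90) cum 90
  x=1 (Ashton, w=90) cum 180
  x=2 (Fenton, w=80) cum 260  ← median
  x=3 (Calder, w=125) cum 385
  x=3 (Holt, w=12) cum 397
  x=6 (Brookfield, w=60) cum 457
  x=7 (Denby, w=10) cum 467
  x=11 (Elwood, w=30) cum 497
⇒ x* = 2
y-coordinate, sorted with cumulative weight:
  y=1 (Calder, w=125) cum 125
  y=1 (Fenton, w=80) cum 205
  y=4 (Holt, w=12) cum 217
  y=5 (Ashton, w=90) cum 307  ← median
  y=5 (Elwood, w=30) cum 337
  y=5 (Granby, w=90) cum 427
  y=11 (Brookfield, w=60) cum 487
  y=12 (Denby, w=10) cum 497
⇒ y* = 5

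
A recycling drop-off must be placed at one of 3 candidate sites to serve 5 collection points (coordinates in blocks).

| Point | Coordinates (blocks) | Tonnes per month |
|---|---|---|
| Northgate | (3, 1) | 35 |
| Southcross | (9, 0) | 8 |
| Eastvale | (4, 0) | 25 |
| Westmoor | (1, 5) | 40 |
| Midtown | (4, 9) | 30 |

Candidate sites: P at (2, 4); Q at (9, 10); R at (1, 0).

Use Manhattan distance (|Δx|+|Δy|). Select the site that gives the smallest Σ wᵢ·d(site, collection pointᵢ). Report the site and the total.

Total weighted distance at each candidate:
  P (2, 4): total = 668
  Q (9, 10): total = 1680
  R (1, 0): total = 804
Minimum is at P with total 668 blocks.

P, total 668 blocks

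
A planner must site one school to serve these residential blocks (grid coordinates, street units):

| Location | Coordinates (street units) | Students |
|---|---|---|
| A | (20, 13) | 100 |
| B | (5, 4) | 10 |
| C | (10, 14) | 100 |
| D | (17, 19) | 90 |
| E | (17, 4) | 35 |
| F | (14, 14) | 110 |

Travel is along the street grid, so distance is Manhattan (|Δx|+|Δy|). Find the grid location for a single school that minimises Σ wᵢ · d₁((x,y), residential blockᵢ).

Manhattan distance separates: Σwᵢ(|x−xᵢ|+|y−yᵢ|) = Σwᵢ|x−xᵢ| + Σwᵢ|y−yᵢ|, so x and y are optimised independently as 1-D weighted medians.
Total weight W = 445; half = 222.5.
x-coordinate, sorted with cumulative weight:
  x=5 (B, w=10) cum 10
  x=10 (C, w=100) cum 110
  x=14 (F, w=110) cum 220
  x=17 (D, w=90) cum 310  ← median
  x=17 (E, w=35) cum 345
  x=20 (A, w=100) cum 445
⇒ x* = 17
y-coordinate, sorted with cumulative weight:
  y=4 (B, w=10) cum 10
  y=4 (E, w=35) cum 45
  y=13 (A, w=100) cum 145
  y=14 (C, w=100) cum 245  ← median
  y=14 (F, w=110) cum 355
  y=19 (D, w=90) cum 445
⇒ y* = 14

(17, 14)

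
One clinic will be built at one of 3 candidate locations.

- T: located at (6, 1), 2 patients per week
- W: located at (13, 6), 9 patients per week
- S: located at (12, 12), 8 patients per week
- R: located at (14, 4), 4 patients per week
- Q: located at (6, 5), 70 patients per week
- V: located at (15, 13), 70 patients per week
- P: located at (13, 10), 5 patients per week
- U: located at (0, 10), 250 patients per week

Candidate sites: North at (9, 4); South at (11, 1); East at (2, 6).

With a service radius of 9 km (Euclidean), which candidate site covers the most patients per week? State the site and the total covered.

Coverage radius r = 9 km; a point is covered iff (Δx)²+(Δy)² ≤ 9² = 81.
  North (9, 4): covers {T, W, S, R, Q, P} → 98
  South (11, 1): covers {T, W, R, Q} → 85
  East (2, 6): covers {T, Q, U} → 322
Maximum coverage at East: 322 patients per week.

East, covering 322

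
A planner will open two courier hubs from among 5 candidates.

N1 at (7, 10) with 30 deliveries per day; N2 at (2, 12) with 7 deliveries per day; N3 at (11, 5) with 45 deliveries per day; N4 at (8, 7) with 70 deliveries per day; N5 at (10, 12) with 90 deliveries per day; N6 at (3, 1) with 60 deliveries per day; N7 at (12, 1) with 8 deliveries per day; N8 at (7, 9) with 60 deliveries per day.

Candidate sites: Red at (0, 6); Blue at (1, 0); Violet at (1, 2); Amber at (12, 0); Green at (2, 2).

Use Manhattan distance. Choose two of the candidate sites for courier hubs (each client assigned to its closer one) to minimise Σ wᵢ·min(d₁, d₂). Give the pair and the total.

{Amber, Green}, total 3608

Evaluate every pair (each demand assigned to the nearer of the two):
  {Amber, Green}: total = 3608
  {Red, Amber}: total = 3634
  {Violet, Amber}: total = 3765
  {Red, Green}: total = 3804
  {Blue, Amber}: total = 3869
  {Red, Blue}: total = 3872
  {Red, Violet}: total = 3872
  {Blue, Green}: total = 4318
  {Violet, Green}: total = 4318
  {Blue, Violet}: total = 4688
Best pair: {Amber, Green} with total 3608.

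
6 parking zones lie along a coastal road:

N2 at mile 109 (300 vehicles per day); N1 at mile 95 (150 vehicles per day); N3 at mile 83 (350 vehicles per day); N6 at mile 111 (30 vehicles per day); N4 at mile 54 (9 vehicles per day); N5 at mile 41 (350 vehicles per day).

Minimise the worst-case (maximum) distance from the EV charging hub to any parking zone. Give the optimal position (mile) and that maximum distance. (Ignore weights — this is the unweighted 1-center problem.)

The 1-center on a line is the midpoint of the two extreme points: leftmost at 41, rightmost at 111.
Optimal location = (41 + 111)/2 = 76; maximum distance = (111 − 41)/2 = 35.

location 76, max distance 35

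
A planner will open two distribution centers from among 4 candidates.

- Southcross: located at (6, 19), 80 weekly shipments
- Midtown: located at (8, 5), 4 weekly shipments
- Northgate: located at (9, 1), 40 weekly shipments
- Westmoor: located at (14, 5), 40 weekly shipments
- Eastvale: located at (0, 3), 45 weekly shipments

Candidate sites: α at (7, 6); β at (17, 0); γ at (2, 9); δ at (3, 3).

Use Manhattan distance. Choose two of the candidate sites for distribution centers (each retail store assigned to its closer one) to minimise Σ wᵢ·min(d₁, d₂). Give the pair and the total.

Evaluate every pair (each demand assigned to the nearer of the two):
  {α, δ}: total = 1863
  {α, γ}: total = 2088
  {γ, δ}: total = 2123
  {α, β}: total = 2178
  {β, γ}: total = 2200
  {β, δ}: total = 2323
Best pair: {α, δ} with total 1863.

{α, δ}, total 1863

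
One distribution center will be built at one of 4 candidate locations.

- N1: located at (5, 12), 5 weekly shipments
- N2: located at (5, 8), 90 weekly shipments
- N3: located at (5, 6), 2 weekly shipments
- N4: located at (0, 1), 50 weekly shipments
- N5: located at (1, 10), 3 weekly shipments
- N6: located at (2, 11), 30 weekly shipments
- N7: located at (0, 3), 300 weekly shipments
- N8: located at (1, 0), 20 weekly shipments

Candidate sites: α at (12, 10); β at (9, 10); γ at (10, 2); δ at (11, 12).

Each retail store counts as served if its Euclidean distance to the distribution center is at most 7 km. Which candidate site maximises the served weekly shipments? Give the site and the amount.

Coverage radius r = 7 km; a point is covered iff (Δx)²+(Δy)² ≤ 7² = 49.
  α (12, 10): covers {none} → 0
  β (9, 10): covers {N1, N2, N3} → 97
  γ (10, 2): covers {N3} → 2
  δ (11, 12): covers {N1} → 5
Maximum coverage at β: 97 weekly shipments.

β, covering 97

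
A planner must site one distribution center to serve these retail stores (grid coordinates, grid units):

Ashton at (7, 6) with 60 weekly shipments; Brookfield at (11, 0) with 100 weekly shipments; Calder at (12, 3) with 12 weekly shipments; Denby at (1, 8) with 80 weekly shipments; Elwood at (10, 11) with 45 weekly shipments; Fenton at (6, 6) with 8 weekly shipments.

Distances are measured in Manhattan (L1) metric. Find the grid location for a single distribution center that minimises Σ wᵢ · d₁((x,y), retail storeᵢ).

Manhattan distance separates: Σwᵢ(|x−xᵢ|+|y−yᵢ|) = Σwᵢ|x−xᵢ| + Σwᵢ|y−yᵢ|, so x and y are optimised independently as 1-D weighted medians.
Total weight W = 305; half = 152.5.
x-coordinate, sorted with cumulative weight:
  x=1 (Denby, w=80) cum 80
  x=6 (Fenton, w=8) cum 88
  x=7 (Ashton, w=60) cum 148
  x=10 (Elwood, w=45) cum 193  ← median
  x=11 (Brookfield, w=100) cum 293
  x=12 (Calder, w=12) cum 305
⇒ x* = 10
y-coordinate, sorted with cumulative weight:
  y=0 (Brookfield, w=100) cum 100
  y=3 (Calder, w=12) cum 112
  y=6 (Ashton, w=60) cum 172  ← median
  y=6 (Fenton, w=8) cum 180
  y=8 (Denby, w=80) cum 260
  y=11 (Elwood, w=45) cum 305
⇒ y* = 6

(10, 6)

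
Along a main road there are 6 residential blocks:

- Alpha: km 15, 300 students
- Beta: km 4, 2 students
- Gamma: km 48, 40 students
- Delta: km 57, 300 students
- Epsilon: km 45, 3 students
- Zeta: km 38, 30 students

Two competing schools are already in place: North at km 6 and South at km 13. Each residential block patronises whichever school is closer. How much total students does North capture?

The indifferent point is the midpoint (6+13)/2 = 9.5; residential blocks left of it (closer to North at 6) go to North, those right go to South.
  Beta at 4 (w=2) → North
  Alpha at 15 (w=300) → South
  Zeta at 38 (w=30) → South
  Epsilon at 45 (w=3) → South
  Gamma at 48 (w=40) → South
  Delta at 57 (w=300) → South
North captures 2; South captures 673.

2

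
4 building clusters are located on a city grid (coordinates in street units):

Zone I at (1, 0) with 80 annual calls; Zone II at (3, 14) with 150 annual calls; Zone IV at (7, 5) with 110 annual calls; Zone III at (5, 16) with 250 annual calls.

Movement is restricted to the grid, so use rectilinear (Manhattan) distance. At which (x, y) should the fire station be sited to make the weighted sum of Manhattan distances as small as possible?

Manhattan distance separates: Σwᵢ(|x−xᵢ|+|y−yᵢ|) = Σwᵢ|x−xᵢ| + Σwᵢ|y−yᵢ|, so x and y are optimised independently as 1-D weighted medians.
Total weight W = 590; half = 295.
x-coordinate, sorted with cumulative weight:
  x=1 (Zone I, w=80) cum 80
  x=3 (Zone II, w=150) cum 230
  x=5 (Zone III, w=250) cum 480  ← median
  x=7 (Zone IV, w=110) cum 590
⇒ x* = 5
y-coordinate, sorted with cumulative weight:
  y=0 (Zone I, w=80) cum 80
  y=5 (Zone IV, w=110) cum 190
  y=14 (Zone II, w=150) cum 340  ← median
  y=16 (Zone III, w=250) cum 590
⇒ y* = 14

(5, 14)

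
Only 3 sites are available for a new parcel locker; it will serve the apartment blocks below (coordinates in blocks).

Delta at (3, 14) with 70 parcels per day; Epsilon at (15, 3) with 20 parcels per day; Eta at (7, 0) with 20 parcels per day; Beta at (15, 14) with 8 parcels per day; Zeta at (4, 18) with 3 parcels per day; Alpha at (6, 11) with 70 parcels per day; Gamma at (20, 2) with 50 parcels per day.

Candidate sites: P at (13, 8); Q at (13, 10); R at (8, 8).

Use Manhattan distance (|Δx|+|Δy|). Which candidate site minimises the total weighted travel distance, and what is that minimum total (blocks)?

R, total 2586 blocks

Total weighted distance at each candidate:
  P (13, 8): total = 3011
  Q (13, 10): total = 2889
  R (8, 8): total = 2586
Minimum is at R with total 2586 blocks.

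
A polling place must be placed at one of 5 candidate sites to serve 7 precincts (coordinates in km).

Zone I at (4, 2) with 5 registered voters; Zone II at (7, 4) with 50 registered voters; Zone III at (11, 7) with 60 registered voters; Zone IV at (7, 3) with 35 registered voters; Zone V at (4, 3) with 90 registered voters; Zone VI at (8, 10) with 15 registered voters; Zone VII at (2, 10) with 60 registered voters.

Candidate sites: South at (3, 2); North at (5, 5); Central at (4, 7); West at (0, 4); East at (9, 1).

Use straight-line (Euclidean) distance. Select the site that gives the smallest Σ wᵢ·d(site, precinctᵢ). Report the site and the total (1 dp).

North, total 1244.7 km

Total weighted distance at each candidate:
  South (3, 2): total = 1691.5
  North (5, 5): total = 1244.7
  Central (4, 7): total = 1483.5
  West (0, 4): total = 2204.5
  East (9, 1): total = 1988.8
Minimum is at North with total 1244.7 km.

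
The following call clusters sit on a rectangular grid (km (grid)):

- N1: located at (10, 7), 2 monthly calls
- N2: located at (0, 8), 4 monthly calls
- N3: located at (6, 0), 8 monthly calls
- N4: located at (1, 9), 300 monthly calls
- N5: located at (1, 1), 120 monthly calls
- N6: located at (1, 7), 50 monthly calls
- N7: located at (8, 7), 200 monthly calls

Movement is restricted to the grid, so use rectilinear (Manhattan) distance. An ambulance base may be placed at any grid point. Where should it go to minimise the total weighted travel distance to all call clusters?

Manhattan distance separates: Σwᵢ(|x−xᵢ|+|y−yᵢ|) = Σwᵢ|x−xᵢ| + Σwᵢ|y−yᵢ|, so x and y are optimised independently as 1-D weighted medians.
Total weight W = 684; half = 342.
x-coordinate, sorted with cumulative weight:
  x=0 (N2, w=4) cum 4
  x=1 (N4, w=300) cum 304
  x=1 (N5, w=120) cum 424  ← median
  x=1 (N6, w=50) cum 474
  x=6 (N3, w=8) cum 482
  x=8 (N7, w=200) cum 682
  x=10 (N1, w=2) cum 684
⇒ x* = 1
y-coordinate, sorted with cumulative weight:
  y=0 (N3, w=8) cum 8
  y=1 (N5, w=120) cum 128
  y=7 (N1, w=2) cum 130
  y=7 (N6, w=50) cum 180
  y=7 (N7, w=200) cum 380  ← median
  y=8 (N2, w=4) cum 384
  y=9 (N4, w=300) cum 684
⇒ y* = 7

(1, 7)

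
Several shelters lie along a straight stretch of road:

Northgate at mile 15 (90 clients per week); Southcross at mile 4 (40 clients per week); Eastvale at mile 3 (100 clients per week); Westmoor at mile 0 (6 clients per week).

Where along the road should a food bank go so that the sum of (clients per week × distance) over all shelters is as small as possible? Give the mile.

x = 4

For a sum of weighted absolute distances on a line, the optimum is the weighted median (not the mean). Total weight W = 236; half-weight = 118.
Sort by position and accumulate weight:
  mile 0 (Westmoor, w=6) → cum 6
  mile 3 (Eastvale, w=100) → cum 106
  mile 4 (Southcross, w=40) → cum 146  ≥ 118 → median here
  mile 15 (Northgate, w=90) → cum 236
Optimal location: mile 4.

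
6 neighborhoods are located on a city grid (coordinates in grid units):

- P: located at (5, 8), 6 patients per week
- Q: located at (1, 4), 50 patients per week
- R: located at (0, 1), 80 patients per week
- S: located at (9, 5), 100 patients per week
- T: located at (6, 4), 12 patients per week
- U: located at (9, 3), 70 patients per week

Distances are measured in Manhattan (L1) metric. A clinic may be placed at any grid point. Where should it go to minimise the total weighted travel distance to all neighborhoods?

Manhattan distance separates: Σwᵢ(|x−xᵢ|+|y−yᵢ|) = Σwᵢ|x−xᵢ| + Σwᵢ|y−yᵢ|, so x and y are optimised independently as 1-D weighted medians.
Total weight W = 318; half = 159.
x-coordinate, sorted with cumulative weight:
  x=0 (R, w=80) cum 80
  x=1 (Q, w=50) cum 130
  x=5 (P, w=6) cum 136
  x=6 (T, w=12) cum 148
  x=9 (S, w=100) cum 248  ← median
  x=9 (U, w=70) cum 318
⇒ x* = 9
y-coordinate, sorted with cumulative weight:
  y=1 (R, w=80) cum 80
  y=3 (U, w=70) cum 150
  y=4 (Q, w=50) cum 200  ← median
  y=4 (T, w=12) cum 212
  y=5 (S, w=100) cum 312
  y=8 (P, w=6) cum 318
⇒ y* = 4

(9, 4)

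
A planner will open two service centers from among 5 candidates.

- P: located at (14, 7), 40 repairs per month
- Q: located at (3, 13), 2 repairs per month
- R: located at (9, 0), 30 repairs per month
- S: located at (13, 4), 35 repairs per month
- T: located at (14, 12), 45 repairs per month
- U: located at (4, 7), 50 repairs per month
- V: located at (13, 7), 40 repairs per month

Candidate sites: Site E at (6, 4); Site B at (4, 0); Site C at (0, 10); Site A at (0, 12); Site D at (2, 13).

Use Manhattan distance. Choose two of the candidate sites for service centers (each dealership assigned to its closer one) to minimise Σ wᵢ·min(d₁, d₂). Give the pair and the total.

{Site E, Site D}, total 2132

Evaluate every pair (each demand assigned to the nearer of the two):
  {Site E, Site D}: total = 2132
  {Site E, Site A}: total = 2183
  {Site E, Site B}: total = 2229
  {Site E, Site C}: total = 2277
  {Site B, Site D}: total = 2862
  {Site B, Site A}: total = 2913
  {Site B, Site C}: total = 3007
  {Site C, Site D}: total = 3492
  {Site C, Site A}: total = 3543
  {Site A, Site D}: total = 3687
Best pair: {Site E, Site D} with total 2132.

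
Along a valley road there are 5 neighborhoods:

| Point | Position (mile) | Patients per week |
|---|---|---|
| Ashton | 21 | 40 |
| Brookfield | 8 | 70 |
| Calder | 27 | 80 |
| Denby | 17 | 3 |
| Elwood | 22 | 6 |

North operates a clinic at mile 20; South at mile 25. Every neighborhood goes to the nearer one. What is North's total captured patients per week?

119

The indifferent point is the midpoint (20+25)/2 = 22.5; neighborhoods left of it (closer to North at 20) go to North, those right go to South.
  Brookfield at 8 (w=70) → North
  Denby at 17 (w=3) → North
  Ashton at 21 (w=40) → North
  Elwood at 22 (w=6) → North
  Calder at 27 (w=80) → South
North captures 119; South captures 80.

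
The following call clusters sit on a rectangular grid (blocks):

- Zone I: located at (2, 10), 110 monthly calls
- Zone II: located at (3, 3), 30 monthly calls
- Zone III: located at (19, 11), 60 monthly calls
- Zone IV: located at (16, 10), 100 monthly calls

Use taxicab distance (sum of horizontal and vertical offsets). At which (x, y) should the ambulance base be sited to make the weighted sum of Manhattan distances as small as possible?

Manhattan distance separates: Σwᵢ(|x−xᵢ|+|y−yᵢ|) = Σwᵢ|x−xᵢ| + Σwᵢ|y−yᵢ|, so x and y are optimised independently as 1-D weighted medians.
Total weight W = 300; half = 150.
x-coordinate, sorted with cumulative weight:
  x=2 (Zone I, w=110) cum 110
  x=3 (Zone II, w=30) cum 140
  x=16 (Zone IV, w=100) cum 240  ← median
  x=19 (Zone III, w=60) cum 300
⇒ x* = 16
y-coordinate, sorted with cumulative weight:
  y=3 (Zone II, w=30) cum 30
  y=10 (Zone I, w=110) cum 140
  y=10 (Zone IV, w=100) cum 240  ← median
  y=11 (Zone III, w=60) cum 300
⇒ y* = 10

(16, 10)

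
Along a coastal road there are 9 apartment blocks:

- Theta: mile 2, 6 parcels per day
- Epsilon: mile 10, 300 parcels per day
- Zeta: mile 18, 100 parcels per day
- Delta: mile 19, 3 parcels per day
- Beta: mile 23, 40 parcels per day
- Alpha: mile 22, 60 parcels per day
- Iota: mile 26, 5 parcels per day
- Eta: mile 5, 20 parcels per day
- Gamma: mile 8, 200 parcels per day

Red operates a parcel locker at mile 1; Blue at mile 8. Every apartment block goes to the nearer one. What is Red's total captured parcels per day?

The indifferent point is the midpoint (1+8)/2 = 4.5; apartment blocks left of it (closer to Red at 1) go to Red, those right go to Blue.
  Theta at 2 (w=6) → Red
  Eta at 5 (w=20) → Blue
  Gamma at 8 (w=200) → Blue
  Epsilon at 10 (w=300) → Blue
  Zeta at 18 (w=100) → Blue
  Delta at 19 (w=3) → Blue
  Alpha at 22 (w=60) → Blue
  Beta at 23 (w=40) → Blue
  Iota at 26 (w=5) → Blue
Red captures 6; Blue captures 728.

6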